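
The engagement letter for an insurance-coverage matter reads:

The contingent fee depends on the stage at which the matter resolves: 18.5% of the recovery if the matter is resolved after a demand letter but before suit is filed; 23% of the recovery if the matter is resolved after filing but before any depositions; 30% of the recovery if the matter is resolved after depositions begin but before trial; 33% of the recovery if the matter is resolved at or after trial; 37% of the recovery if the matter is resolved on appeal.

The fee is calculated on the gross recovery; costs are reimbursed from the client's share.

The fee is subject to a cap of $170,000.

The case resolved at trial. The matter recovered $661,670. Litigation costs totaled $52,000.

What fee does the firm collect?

Fee base is the gross recovery, $661,670; costs are reimbursed separately.
The matter resolved at trial, so the 33% rate applies.
$661,670 × 33% = $218,351.10
$218,351.10 exceeds the $170,000 cap, so the fee is capped at $170,000.00.

$170,000.00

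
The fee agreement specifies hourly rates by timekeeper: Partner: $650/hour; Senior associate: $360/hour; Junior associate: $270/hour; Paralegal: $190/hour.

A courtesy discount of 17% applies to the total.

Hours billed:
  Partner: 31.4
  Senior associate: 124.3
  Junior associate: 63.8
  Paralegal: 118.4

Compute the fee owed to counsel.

$87,050.40

Partner: 31.4 × $650 = $20,410.00
Senior associate: 124.3 × $360 = $44,748.00
Junior associate: 63.8 × $270 = $17,226.00
Paralegal: 118.4 × $190 = $22,496.00
Subtotal: $104,880.00
Less 17% discount: −$17,829.60
Total: $104,880.00 − $17,829.60 = $87,050.40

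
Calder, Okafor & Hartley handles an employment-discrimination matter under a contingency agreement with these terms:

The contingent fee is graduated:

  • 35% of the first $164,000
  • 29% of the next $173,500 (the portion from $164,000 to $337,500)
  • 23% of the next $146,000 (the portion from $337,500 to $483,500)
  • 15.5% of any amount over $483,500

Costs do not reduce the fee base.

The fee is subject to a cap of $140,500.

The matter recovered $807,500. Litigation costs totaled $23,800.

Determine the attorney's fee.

Fee base is the gross recovery, $807,500; costs are reimbursed separately.
First $164,000 at 35% = $57,400.00
Next $173,500 at 29% = $50,315.00
Next $146,000 at 23% = $33,580.00
Remaining $324,000 at 15.5% = $50,220.00
Fee: $57,400.00 + $50,315.00 + $33,580.00 + $50,220.00 = $191,515.00
$191,515.00 exceeds the $140,500 cap, so the fee is capped at $140,500.00.

$140,500.00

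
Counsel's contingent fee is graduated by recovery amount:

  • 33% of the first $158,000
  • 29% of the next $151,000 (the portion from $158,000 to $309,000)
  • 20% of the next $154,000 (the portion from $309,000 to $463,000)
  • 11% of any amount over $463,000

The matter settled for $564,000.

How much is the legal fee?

First $158,000 at 33% = $52,140.00
Next $151,000 at 29% = $43,790.00
Next $154,000 at 20% = $30,800.00
Remaining $101,000 at 11% = $11,110.00
Fee: $52,140.00 + $43,790.00 + $30,800.00 + $11,110.00 = $137,840.00

$137,840.00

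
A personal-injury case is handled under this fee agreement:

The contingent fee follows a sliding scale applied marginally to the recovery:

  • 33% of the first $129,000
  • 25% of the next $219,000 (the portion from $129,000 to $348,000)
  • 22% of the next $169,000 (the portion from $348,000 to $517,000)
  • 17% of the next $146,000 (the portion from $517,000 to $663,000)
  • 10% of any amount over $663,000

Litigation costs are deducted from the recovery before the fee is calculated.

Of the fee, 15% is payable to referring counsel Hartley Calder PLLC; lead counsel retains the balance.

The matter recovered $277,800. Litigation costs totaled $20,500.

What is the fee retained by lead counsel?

$63,448.25

Fee base (net of costs): $277,800 − $20,500 = $257,300
First $129,000 at 33% = $42,570.00
Remaining $128,300 at 25% = $32,075.00
Fee: $42,570.00 + $32,075.00 = $74,645.00
Referral share: 15% of $74,645.00 = $11,196.75; lead counsel retains $74,645.00 − $11,196.75 = $63,448.25.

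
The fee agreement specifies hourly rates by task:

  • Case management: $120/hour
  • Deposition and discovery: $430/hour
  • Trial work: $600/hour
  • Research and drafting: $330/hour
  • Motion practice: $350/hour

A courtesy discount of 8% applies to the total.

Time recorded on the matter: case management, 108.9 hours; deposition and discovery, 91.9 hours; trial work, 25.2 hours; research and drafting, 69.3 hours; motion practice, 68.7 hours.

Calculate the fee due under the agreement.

Case management: 108.9 × $120 = $13,068.00
Deposition and discovery: 91.9 × $430 = $39,517.00
Trial work: 25.2 × $600 = $15,120.00
Research and drafting: 69.3 × $330 = $22,869.00
Motion practice: 68.7 × $350 = $24,045.00
Subtotal: $114,619.00
Less 8% discount: −$9,169.52
Total: $114,619.00 − $9,169.52 = $105,449.48

$105,449.48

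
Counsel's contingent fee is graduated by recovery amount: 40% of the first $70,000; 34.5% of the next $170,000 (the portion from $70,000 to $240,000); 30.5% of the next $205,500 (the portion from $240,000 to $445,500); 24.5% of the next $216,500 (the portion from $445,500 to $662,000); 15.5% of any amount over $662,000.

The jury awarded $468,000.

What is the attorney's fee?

$154,840.00

First $70,000 at 40% = $28,000.00
Next $170,000 at 34.5% = $58,650.00
Next $205,500 at 30.5% = $62,677.50
Remaining $22,500 at 24.5% = $5,512.50
Fee: $28,000.00 + $58,650.00 + $62,677.50 + $5,512.50 = $154,840.00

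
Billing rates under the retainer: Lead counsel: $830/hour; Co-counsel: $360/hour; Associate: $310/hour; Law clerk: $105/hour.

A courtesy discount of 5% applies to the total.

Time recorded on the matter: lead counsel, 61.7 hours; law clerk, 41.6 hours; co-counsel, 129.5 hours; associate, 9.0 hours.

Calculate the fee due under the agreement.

$99,739.55

Lead counsel: 61.7 × $830 = $51,211.00
Co-counsel: 129.5 × $360 = $46,620.00
Associate: 9.0 × $310 = $2,790.00
Law clerk: 41.6 × $105 = $4,368.00
Subtotal: $104,989.00
Less 5% discount: −$5,249.45
Total: $104,989.00 − $5,249.45 = $99,739.55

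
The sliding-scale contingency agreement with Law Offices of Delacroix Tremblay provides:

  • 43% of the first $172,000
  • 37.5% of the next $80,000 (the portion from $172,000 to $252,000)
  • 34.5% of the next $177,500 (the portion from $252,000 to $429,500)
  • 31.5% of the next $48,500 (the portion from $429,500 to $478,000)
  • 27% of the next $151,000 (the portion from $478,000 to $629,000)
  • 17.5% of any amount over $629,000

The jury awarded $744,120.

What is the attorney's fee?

$241,391.00

First $172,000 at 43% = $73,960.00
Next $80,000 at 37.5% = $30,000.00
Next $177,500 at 34.5% = $61,237.50
Next $48,500 at 31.5% = $15,277.50
Next $151,000 at 27% = $40,770.00
Remaining $115,120 at 17.5% = $20,146.00
Fee: $73,960.00 + $30,000.00 + $61,237.50 + $15,277.50 + $40,770.00 + $20,146.00 = $241,391.00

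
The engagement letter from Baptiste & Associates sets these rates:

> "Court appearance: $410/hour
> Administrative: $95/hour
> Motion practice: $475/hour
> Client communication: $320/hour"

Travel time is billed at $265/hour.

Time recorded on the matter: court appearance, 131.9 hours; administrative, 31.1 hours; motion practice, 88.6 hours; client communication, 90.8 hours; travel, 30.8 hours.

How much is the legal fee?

Court appearance: 131.9 × $410 = $54,079.00
Administrative: 31.1 × $95 = $2,954.50
Motion practice: 88.6 × $475 = $42,085.00
Client communication: 90.8 × $320 = $29,056.00
Subtotal: $54,079.00 + $2,954.50 + $42,085.00 + $29,056.00 = $128,174.50
Travel: 30.8 × $265 = $8,162.00
Total: $128,174.50 + $8,162.00 = $136,336.50

$136,336.50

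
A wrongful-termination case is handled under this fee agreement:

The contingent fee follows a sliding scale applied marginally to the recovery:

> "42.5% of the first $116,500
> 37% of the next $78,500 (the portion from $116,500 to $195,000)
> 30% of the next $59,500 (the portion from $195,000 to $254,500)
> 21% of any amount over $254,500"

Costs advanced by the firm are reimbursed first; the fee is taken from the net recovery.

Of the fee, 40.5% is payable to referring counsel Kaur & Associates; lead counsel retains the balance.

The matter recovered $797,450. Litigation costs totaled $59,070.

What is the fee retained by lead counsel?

$117,823.27

Fee base (net of costs): $797,450 − $59,070 = $738,380
First $116,500 at 42.5% = $49,512.50
Next $78,500 at 37% = $29,045.00
Next $59,500 at 30% = $17,850.00
Remaining $483,880 at 21% = $101,614.80
Fee: $49,512.50 + $29,045.00 + $17,850.00 + $101,614.80 = $198,022.30
Referral share: 40.5% of $198,022.30 = $80,199.03; lead counsel retains $198,022.30 − $80,199.03 = $117,823.27.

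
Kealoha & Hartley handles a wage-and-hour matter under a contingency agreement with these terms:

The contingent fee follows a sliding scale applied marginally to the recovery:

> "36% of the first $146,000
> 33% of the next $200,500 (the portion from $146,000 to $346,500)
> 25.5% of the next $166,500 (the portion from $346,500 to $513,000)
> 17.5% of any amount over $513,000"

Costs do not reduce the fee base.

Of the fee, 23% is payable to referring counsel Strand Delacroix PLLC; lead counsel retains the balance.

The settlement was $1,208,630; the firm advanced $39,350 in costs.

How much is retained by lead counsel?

$217,846.67

Fee base is the gross recovery, $1,208,630; costs are reimbursed separately.
First $146,000 at 36% = $52,560.00
Next $200,500 at 33% = $66,165.00
Next $166,500 at 25.5% = $42,457.50
Remaining $695,630 at 17.5% = $121,735.25
Fee: $52,560.00 + $66,165.00 + $42,457.50 + $121,735.25 = $282,917.75
Referral share: 23% of $282,917.75 = $65,071.08; lead counsel retains $282,917.75 − $65,071.08 = $217,846.67.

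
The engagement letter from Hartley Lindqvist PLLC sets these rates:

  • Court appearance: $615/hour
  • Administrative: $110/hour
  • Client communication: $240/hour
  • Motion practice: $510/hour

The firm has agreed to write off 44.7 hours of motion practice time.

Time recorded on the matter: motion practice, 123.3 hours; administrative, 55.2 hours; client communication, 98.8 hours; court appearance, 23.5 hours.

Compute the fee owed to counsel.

Court appearance: 23.5 × $615 = $14,452.50
Administrative: 55.2 × $110 = $6,072.00
Client communication: 98.8 × $240 = $23,712.00
Motion practice: 123.3 × $510 = $62,883.00
Subtotal: $107,119.50
Write-off: 44.7 × $510 = $22,797.00
Total: $107,119.50 − $22,797.00 = $84,322.50

$84,322.50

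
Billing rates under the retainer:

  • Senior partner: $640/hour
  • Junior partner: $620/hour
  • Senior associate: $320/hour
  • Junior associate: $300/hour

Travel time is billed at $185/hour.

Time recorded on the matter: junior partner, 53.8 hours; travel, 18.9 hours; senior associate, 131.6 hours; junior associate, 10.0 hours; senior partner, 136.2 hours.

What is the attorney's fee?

Senior partner: 136.2 × $640 = $87,168.00
Junior partner: 53.8 × $620 = $33,356.00
Senior associate: 131.6 × $320 = $42,112.00
Junior associate: 10.0 × $300 = $3,000.00
Subtotal: $87,168.00 + $33,356.00 + $42,112.00 + $3,000.00 = $165,636.00
Travel: 18.9 × $185 = $3,496.50
Total: $165,636.00 + $3,496.50 = $169,132.50

$169,132.50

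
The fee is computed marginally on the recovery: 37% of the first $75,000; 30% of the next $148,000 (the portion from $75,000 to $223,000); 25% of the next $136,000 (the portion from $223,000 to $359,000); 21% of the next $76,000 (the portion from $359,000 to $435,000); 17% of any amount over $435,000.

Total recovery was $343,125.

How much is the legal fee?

$102,181.25

First $75,000 at 37% = $27,750.00
Next $148,000 at 30% = $44,400.00
Remaining $120,125 at 25% = $30,031.25
Fee: $27,750.00 + $44,400.00 + $30,031.25 = $102,181.25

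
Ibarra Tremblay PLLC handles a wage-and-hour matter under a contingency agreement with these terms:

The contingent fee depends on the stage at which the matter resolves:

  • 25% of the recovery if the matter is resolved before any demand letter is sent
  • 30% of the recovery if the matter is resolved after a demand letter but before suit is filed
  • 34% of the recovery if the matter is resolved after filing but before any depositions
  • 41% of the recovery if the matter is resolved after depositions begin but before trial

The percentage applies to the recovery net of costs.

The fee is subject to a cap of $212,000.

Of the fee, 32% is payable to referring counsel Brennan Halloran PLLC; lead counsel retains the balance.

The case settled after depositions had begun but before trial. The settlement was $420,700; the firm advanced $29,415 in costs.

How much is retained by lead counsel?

$109,090.26

Fee base (net of costs): $420,700 − $29,415 = $391,285
The matter settled after depositions had begun but before trial, so the 41% rate applies.
$391,285 × 41% = $160,426.85
$160,426.85 is under the $212,000 cap.
Referral share: 32% of $160,426.85 = $51,336.59; lead counsel retains $160,426.85 − $51,336.59 = $109,090.26.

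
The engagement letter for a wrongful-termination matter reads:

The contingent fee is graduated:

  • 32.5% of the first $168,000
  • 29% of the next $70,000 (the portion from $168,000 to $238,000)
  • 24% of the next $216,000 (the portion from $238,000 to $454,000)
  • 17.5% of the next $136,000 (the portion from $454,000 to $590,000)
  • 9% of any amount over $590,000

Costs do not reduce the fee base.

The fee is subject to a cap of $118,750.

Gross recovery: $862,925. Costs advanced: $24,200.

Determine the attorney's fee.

Fee base is the gross recovery, $862,925; costs are reimbursed separately.
First $168,000 at 32.5% = $54,600.00
Next $70,000 at 29% = $20,300.00
Next $216,000 at 24% = $51,840.00
Next $136,000 at 17.5% = $23,800.00
Remaining $272,925 at 9% = $24,563.25
Fee: $54,600.00 + $20,300.00 + $51,840.00 + $23,800.00 + $24,563.25 = $175,103.25
$175,103.25 exceeds the $118,750 cap, so the fee is capped at $118,750.00.

$118,750.00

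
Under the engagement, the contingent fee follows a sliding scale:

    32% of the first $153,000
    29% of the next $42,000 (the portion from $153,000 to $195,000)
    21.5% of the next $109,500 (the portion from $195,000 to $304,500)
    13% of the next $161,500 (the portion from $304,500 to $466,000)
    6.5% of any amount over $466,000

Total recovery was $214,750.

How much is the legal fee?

$65,386.25

First $153,000 at 32% = $48,960.00
Next $42,000 at 29% = $12,180.00
Remaining $19,750 at 21.5% = $4,246.25
Fee: $48,960.00 + $12,180.00 + $4,246.25 = $65,386.25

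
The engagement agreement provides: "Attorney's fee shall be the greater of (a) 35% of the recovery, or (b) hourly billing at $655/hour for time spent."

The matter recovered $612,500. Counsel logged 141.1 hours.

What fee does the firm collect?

$214,375.00

(a) 35% of $612,500 = $214,375.00
(b) 141.1 × $655 = $92,420.50
The greater is (a): $214,375.00.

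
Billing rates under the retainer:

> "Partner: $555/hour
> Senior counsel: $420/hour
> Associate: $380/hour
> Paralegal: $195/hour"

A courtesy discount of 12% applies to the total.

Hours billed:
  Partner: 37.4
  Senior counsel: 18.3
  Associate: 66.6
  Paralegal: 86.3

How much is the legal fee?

Partner: 37.4 × $555 = $20,757.00
Senior counsel: 18.3 × $420 = $7,686.00
Associate: 66.6 × $380 = $25,308.00
Paralegal: 86.3 × $195 = $16,828.50
Subtotal: $70,579.50
Less 12% discount: −$8,469.54
Total: $70,579.50 − $8,469.54 = $62,109.96

$62,109.96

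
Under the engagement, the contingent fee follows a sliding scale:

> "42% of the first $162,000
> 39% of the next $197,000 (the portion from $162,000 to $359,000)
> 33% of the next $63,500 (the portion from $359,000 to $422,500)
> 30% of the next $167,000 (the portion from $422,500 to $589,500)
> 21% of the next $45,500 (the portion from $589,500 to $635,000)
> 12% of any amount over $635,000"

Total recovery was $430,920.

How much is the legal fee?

First $162,000 at 42% = $68,040.00
Next $197,000 at 39% = $76,830.00
Next $63,500 at 33% = $20,955.00
Remaining $8,420 at 30% = $2,526.00
Fee: $68,040.00 + $76,830.00 + $20,955.00 + $2,526.00 = $168,351.00

$168,351.00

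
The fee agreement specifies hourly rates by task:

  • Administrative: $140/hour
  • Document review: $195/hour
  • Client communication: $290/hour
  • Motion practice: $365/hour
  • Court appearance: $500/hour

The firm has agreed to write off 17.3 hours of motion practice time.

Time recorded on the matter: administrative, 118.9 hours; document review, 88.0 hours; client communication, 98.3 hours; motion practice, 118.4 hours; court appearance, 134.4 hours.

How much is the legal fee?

Administrative: 118.9 × $140 = $16,646.00
Document review: 88.0 × $195 = $17,160.00
Client communication: 98.3 × $290 = $28,507.00
Motion practice: 118.4 × $365 = $43,216.00
Court appearance: 134.4 × $500 = $67,200.00
Subtotal: $172,729.00
Write-off: 17.3 × $365 = $6,314.50
Total: $172,729.00 − $6,314.50 = $166,414.50

$166,414.50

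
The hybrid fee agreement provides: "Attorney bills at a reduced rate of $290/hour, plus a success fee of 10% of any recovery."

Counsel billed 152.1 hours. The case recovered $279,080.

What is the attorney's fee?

Hourly: 152.1 × $290 = $44,109.00
Success fee: 10% of $279,080 = $27,908.00
Total: $44,109.00 + $27,908.00 = $72,017.00

$72,017.00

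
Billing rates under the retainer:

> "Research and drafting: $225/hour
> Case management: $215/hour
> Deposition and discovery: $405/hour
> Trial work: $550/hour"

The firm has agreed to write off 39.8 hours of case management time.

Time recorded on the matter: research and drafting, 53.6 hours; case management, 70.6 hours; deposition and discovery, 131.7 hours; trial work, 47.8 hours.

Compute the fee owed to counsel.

$98,310.50

Research and drafting: 53.6 × $225 = $12,060.00
Case management: 70.6 × $215 = $15,179.00
Deposition and discovery: 131.7 × $405 = $53,338.50
Trial work: 47.8 × $550 = $26,290.00
Subtotal: $106,867.50
Write-off: 39.8 × $215 = $8,557.00
Total: $106,867.50 − $8,557.00 = $98,310.50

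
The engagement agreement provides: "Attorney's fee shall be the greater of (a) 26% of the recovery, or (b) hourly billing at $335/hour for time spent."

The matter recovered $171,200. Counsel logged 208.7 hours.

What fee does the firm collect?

(a) 26% of $171,200 = $44,512.00
(b) 208.7 × $335 = $69,914.50
The greater is (b): $69,914.50.

$69,914.50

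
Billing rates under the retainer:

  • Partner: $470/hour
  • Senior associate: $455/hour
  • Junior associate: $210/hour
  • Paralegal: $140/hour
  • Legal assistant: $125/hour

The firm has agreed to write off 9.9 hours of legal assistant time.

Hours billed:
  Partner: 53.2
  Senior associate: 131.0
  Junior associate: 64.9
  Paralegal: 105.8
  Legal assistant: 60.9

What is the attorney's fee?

Partner: 53.2 × $470 = $25,004.00
Senior associate: 131.0 × $455 = $59,605.00
Junior associate: 64.9 × $210 = $13,629.00
Paralegal: 105.8 × $140 = $14,812.00
Legal assistant: 60.9 × $125 = $7,612.50
Subtotal: $120,662.50
Write-off: 9.9 × $125 = $1,237.50
Total: $120,662.50 − $1,237.50 = $119,425.00

$119,425.00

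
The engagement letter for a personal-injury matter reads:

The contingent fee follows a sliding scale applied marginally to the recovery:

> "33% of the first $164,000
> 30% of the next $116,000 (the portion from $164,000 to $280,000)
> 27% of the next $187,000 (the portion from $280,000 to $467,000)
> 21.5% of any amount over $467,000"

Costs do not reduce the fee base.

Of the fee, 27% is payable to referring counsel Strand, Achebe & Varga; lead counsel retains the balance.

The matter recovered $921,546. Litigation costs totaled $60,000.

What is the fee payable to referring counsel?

Fee base is the gross recovery, $921,546; costs are reimbursed separately.
First $164,000 at 33% = $54,120.00
Next $116,000 at 30% = $34,800.00
Next $187,000 at 27% = $50,490.00
Remaining $454,546 at 21.5% = $97,727.39
Fee: $54,120.00 + $34,800.00 + $50,490.00 + $97,727.39 = $237,137.39
Referral share: 27% of $237,137.39 = $64,027.10; lead counsel retains $237,137.39 − $64,027.10 = $173,110.29.

$64,027.10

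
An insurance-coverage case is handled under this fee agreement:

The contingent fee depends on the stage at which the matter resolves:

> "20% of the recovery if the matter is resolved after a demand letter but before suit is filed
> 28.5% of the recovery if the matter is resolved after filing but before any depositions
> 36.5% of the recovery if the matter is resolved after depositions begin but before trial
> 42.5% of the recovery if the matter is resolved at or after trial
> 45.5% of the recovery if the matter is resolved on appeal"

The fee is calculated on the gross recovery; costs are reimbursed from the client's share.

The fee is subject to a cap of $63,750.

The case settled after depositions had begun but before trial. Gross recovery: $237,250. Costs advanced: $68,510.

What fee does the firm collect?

$63,750.00

Fee base is the gross recovery, $237,250; costs are reimbursed separately.
The matter settled after depositions had begun but before trial, so the 36.5% rate applies.
$237,250 × 36.5% = $86,596.25
$86,596.25 exceeds the $63,750 cap, so the fee is capped at $63,750.00.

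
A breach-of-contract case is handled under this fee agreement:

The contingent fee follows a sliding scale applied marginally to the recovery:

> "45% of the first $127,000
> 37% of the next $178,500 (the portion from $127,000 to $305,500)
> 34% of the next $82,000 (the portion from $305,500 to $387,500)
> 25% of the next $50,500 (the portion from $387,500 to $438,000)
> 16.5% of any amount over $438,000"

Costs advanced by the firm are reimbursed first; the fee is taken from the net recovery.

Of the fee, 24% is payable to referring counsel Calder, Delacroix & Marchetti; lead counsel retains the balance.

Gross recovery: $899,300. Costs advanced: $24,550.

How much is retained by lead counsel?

$179,180.45

Fee base (net of costs): $899,300 − $24,550 = $874,750
First $127,000 at 45% = $57,150.00
Next $178,500 at 37% = $66,045.00
Next $82,000 at 34% = $27,880.00
Next $50,500 at 25% = $12,625.00
Remaining $436,750 at 16.5% = $72,063.75
Fee: $57,150.00 + $66,045.00 + $27,880.00 + $12,625.00 + $72,063.75 = $235,763.75
Referral share: 24% of $235,763.75 = $56,583.30; lead counsel retains $235,763.75 − $56,583.30 = $179,180.45.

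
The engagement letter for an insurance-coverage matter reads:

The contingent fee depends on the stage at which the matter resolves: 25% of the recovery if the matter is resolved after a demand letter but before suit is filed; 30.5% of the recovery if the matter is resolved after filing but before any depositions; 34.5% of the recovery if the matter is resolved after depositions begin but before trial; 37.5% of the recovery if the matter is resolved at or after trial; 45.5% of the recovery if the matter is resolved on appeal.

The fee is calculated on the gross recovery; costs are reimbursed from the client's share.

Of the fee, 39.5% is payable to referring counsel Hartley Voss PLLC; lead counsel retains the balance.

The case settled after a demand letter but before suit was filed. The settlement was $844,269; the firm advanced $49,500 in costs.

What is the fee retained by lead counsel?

$127,695.69

Fee base is the gross recovery, $844,269; costs are reimbursed separately.
The matter settled after a demand letter but before suit was filed, so the 25% rate applies.
$844,269 × 25% = $211,067.25
Referral share: 39.5% of $211,067.25 = $83,371.56; lead counsel retains $211,067.25 − $83,371.56 = $127,695.69.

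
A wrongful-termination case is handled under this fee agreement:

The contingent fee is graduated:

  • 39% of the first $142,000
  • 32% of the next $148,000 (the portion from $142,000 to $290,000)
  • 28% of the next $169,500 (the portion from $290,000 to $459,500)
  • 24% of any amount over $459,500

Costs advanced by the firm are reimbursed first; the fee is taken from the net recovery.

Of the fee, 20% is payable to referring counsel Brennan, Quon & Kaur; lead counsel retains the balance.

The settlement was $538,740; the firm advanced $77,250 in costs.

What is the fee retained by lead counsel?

$120,542.08

Fee base (net of costs): $538,740 − $77,250 = $461,490
First $142,000 at 39% = $55,380.00
Next $148,000 at 32% = $47,360.00
Next $169,500 at 28% = $47,460.00
Remaining $1,990 at 24% = $477.60
Fee: $55,380.00 + $47,360.00 + $47,460.00 + $477.60 = $150,677.60
Referral share: 20% of $150,677.60 = $30,135.52; lead counsel retains $150,677.60 − $30,135.52 = $120,542.08.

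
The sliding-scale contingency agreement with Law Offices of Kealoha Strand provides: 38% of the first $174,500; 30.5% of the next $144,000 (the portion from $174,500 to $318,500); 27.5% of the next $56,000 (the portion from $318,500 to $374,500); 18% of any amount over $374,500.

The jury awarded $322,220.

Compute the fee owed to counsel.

$111,253.00

First $174,500 at 38% = $66,310.00
Next $144,000 at 30.5% = $43,920.00
Remaining $3,720 at 27.5% = $1,023.00
Fee: $66,310.00 + $43,920.00 + $1,023.00 = $111,253.00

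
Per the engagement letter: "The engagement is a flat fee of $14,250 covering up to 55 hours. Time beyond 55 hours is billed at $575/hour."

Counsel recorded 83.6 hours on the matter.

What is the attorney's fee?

$30,695.00

Flat fee: $14,250.00
Excess hours: 83.6 − 55 = 28.6
Overrun: 28.6 × $575 = $16,445.00
Total: $14,250.00 + $16,445.00 = $30,695.00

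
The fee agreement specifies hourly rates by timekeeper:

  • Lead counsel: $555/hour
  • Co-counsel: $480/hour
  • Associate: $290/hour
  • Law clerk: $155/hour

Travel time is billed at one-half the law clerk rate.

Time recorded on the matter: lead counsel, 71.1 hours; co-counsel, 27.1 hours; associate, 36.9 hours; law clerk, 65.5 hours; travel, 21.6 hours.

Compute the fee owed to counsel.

$74,996.00

Lead counsel: 71.1 × $555 = $39,460.50
Co-counsel: 27.1 × $480 = $13,008.00
Associate: 36.9 × $290 = $10,701.00
Law clerk: 65.5 × $155 = $10,152.50
Subtotal: $39,460.50 + $13,008.00 + $10,701.00 + $10,152.50 = $73,322.00
Travel: 21.6 × ($155 ÷ 2) = 21.6 × $77.50 = $1,674.00
Total: $73,322.00 + $1,674.00 = $74,996.00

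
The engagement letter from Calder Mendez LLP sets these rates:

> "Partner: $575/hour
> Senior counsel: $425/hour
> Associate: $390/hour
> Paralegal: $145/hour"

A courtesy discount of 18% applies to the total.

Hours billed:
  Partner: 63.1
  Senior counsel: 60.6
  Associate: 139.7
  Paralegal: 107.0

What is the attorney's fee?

$108,269.11

Partner: 63.1 × $575 = $36,282.50
Senior counsel: 60.6 × $425 = $25,755.00
Associate: 139.7 × $390 = $54,483.00
Paralegal: 107.0 × $145 = $15,515.00
Subtotal: $132,035.50
Less 18% discount: −$23,766.39
Total: $132,035.50 − $23,766.39 = $108,269.11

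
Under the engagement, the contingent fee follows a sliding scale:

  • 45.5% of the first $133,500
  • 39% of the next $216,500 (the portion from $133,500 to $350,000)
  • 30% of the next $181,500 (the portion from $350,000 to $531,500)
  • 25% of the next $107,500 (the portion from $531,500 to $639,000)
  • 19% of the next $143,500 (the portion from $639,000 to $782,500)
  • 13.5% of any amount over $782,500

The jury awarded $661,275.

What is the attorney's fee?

$230,734.75

First $133,500 at 45.5% = $60,742.50
Next $216,500 at 39% = $84,435.00
Next $181,500 at 30% = $54,450.00
Next $107,500 at 25% = $26,875.00
Remaining $22,275 at 19% = $4,232.25
Fee: $60,742.50 + $84,435.00 + $54,450.00 + $26,875.00 + $4,232.25 = $230,734.75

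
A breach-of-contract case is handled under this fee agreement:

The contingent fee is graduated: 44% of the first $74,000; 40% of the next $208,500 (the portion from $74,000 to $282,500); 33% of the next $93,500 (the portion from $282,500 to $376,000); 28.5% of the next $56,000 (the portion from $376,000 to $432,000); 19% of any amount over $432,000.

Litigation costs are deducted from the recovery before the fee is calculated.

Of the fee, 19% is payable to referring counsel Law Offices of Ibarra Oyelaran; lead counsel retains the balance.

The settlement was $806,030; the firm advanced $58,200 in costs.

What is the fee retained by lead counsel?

Fee base (net of costs): $806,030 − $58,200 = $747,830
First $74,000 at 44% = $32,560.00
Next $208,500 at 40% = $83,400.00
Next $93,500 at 33% = $30,855.00
Next $56,000 at 28.5% = $15,960.00
Remaining $315,830 at 19% = $60,007.70
Fee: $32,560.00 + $83,400.00 + $30,855.00 + $15,960.00 + $60,007.70 = $222,782.70
Referral share: 19% of $222,782.70 = $42,328.71; lead counsel retains $222,782.70 − $42,328.71 = $180,453.99.

$180,453.99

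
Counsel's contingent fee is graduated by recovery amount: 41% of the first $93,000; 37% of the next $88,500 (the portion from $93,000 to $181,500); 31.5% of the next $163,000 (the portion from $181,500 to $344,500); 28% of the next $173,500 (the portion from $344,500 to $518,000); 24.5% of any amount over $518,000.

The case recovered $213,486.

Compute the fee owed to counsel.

First $93,000 at 41% = $38,130.00
Next $88,500 at 37% = $32,745.00
Remaining $31,986 at 31.5% = $10,075.59
Fee: $38,130.00 + $32,745.00 + $10,075.59 = $80,950.59

$80,950.59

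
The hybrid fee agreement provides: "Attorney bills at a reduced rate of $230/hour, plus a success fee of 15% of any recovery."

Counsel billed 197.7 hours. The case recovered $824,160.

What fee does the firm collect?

$169,095.00

Hourly: 197.7 × $230 = $45,471.00
Success fee: 15% of $824,160 = $123,624.00
Total: $45,471.00 + $123,624.00 = $169,095.00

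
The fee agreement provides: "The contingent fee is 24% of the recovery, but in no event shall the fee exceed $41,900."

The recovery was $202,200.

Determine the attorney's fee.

24% of $202,200 = $48,528.00
That exceeds the $41,900 cap, so the fee is capped at $41,900.

$41,900.00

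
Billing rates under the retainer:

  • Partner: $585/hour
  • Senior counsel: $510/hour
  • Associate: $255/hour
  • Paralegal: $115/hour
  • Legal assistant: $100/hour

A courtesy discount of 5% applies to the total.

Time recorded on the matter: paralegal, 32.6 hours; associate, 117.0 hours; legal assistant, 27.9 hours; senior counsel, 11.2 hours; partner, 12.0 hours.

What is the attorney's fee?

Partner: 12.0 × $585 = $7,020.00
Senior counsel: 11.2 × $510 = $5,712.00
Associate: 117.0 × $255 = $29,835.00
Paralegal: 32.6 × $115 = $3,749.00
Legal assistant: 27.9 × $100 = $2,790.00
Subtotal: $49,106.00
Less 5% discount: −$2,455.30
Total: $49,106.00 − $2,455.30 = $46,650.70

$46,650.70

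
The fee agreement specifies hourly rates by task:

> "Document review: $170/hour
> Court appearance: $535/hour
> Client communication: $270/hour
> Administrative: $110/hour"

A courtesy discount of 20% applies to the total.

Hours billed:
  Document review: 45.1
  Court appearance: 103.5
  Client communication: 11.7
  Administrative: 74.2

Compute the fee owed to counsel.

$59,488.40

Document review: 45.1 × $170 = $7,667.00
Court appearance: 103.5 × $535 = $55,372.50
Client communication: 11.7 × $270 = $3,159.00
Administrative: 74.2 × $110 = $8,162.00
Subtotal: $74,360.50
Less 20% discount: −$14,872.10
Total: $74,360.50 − $14,872.10 = $59,488.40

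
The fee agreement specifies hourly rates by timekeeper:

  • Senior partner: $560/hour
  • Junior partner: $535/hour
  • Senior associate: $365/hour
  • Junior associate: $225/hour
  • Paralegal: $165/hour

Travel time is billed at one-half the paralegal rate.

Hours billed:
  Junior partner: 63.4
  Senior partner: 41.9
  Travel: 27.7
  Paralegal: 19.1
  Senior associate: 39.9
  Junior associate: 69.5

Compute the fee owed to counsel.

Senior partner: 41.9 × $560 = $23,464.00
Junior partner: 63.4 × $535 = $33,919.00
Senior associate: 39.9 × $365 = $14,563.50
Junior associate: 69.5 × $225 = $15,637.50
Paralegal: 19.1 × $165 = $3,151.50
Subtotal: $23,464.00 + $33,919.00 + $14,563.50 + $15,637.50 + $3,151.50 = $90,735.50
Travel: 27.7 × ($165 ÷ 2) = 27.7 × $82.50 = $2,285.25
Total: $90,735.50 + $2,285.25 = $93,020.75

$93,020.75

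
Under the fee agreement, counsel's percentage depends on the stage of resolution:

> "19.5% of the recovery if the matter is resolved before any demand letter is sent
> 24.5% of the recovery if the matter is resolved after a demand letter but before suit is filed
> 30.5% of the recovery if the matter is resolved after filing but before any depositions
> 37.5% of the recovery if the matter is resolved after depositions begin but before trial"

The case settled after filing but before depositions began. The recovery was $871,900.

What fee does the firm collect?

The matter settled after filing but before depositions began, so the 30.5% rate applies.
$871,900 × 30.5% = $265,929.50

$265,929.50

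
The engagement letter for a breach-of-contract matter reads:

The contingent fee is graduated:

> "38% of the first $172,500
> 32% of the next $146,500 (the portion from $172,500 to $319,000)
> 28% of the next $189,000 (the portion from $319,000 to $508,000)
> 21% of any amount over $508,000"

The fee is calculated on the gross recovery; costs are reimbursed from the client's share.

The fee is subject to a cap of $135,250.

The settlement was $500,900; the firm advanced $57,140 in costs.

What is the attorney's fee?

Fee base is the gross recovery, $500,900; costs are reimbursed separately.
First $172,500 at 38% = $65,550.00
Next $146,500 at 32% = $46,880.00
Remaining $181,900 at 28% = $50,932.00
Fee: $65,550.00 + $46,880.00 + $50,932.00 = $163,362.00
$163,362.00 exceeds the $135,250 cap, so the fee is capped at $135,250.00.

$135,250.00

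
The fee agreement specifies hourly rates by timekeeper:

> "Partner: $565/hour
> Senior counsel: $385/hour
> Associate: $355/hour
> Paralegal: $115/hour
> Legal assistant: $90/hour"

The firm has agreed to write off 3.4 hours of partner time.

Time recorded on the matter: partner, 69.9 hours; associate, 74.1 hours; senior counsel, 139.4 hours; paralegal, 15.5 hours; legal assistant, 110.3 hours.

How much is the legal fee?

Partner: 69.9 × $565 = $39,493.50
Senior counsel: 139.4 × $385 = $53,669.00
Associate: 74.1 × $355 = $26,305.50
Paralegal: 15.5 × $115 = $1,782.50
Legal assistant: 110.3 × $90 = $9,927.00
Subtotal: $131,177.50
Write-off: 3.4 × $565 = $1,921.00
Total: $131,177.50 − $1,921.00 = $129,256.50

$129,256.50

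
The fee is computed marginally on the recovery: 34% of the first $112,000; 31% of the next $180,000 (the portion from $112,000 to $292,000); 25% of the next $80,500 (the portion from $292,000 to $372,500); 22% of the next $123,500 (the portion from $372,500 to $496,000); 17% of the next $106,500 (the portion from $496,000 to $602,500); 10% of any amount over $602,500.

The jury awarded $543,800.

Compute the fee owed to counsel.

$149,301.00

First $112,000 at 34% = $38,080.00
Next $180,000 at 31% = $55,800.00
Next $80,500 at 25% = $20,125.00
Next $123,500 at 22% = $27,170.00
Remaining $47,800 at 17% = $8,126.00
Fee: $38,080.00 + $55,800.00 + $20,125.00 + $27,170.00 + $8,126.00 = $149,301.00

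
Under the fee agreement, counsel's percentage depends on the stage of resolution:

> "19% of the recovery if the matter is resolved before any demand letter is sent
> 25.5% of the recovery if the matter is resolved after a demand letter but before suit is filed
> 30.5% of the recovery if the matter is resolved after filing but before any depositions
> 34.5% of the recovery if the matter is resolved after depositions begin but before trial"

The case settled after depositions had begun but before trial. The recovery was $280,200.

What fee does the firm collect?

$96,669.00

The matter settled after depositions had begun but before trial, so the 34.5% rate applies.
$280,200 × 34.5% = $96,669.00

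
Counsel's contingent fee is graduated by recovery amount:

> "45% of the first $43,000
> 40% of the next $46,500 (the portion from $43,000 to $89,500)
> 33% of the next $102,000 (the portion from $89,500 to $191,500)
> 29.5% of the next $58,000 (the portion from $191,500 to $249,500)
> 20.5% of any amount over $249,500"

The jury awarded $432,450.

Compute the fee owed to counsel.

First $43,000 at 45% = $19,350.00
Next $46,500 at 40% = $18,600.00
Next $102,000 at 33% = $33,660.00
Next $58,000 at 29.5% = $17,110.00
Remaining $182,950 at 20.5% = $37,504.75
Fee: $19,350.00 + $18,600.00 + $33,660.00 + $17,110.00 + $37,504.75 = $126,224.75

$126,224.75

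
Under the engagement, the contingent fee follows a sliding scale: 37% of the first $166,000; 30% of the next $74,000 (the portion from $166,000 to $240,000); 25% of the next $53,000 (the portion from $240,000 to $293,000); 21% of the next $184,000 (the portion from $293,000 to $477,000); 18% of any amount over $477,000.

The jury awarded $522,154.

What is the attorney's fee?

$143,637.72

First $166,000 at 37% = $61,420.00
Next $74,000 at 30% = $22,200.00
Next $53,000 at 25% = $13,250.00
Next $184,000 at 21% = $38,640.00
Remaining $45,154 at 18% = $8,127.72
Fee: $61,420.00 + $22,200.00 + $13,250.00 + $38,640.00 + $8,127.72 = $143,637.72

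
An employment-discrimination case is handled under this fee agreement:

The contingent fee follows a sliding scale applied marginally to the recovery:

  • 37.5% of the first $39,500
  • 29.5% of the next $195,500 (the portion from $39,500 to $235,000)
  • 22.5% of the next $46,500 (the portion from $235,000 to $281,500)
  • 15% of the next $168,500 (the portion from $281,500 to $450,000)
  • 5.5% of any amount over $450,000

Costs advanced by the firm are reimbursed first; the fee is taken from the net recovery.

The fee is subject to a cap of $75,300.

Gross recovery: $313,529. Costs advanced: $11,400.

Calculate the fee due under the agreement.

$75,300.00

Fee base (net of costs): $313,529 − $11,400 = $302,129
First $39,500 at 37.5% = $14,812.50
Next $195,500 at 29.5% = $57,672.50
Next $46,500 at 22.5% = $10,462.50
Remaining $20,629 at 15% = $3,094.35
Fee: $14,812.50 + $57,672.50 + $10,462.50 + $3,094.35 = $86,041.85
$86,041.85 exceeds the $75,300 cap, so the fee is capped at $75,300.00.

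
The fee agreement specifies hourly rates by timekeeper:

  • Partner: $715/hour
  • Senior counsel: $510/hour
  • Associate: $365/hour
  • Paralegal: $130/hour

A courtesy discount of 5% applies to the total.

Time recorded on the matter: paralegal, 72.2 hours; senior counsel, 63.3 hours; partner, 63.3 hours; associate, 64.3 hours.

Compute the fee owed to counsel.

$104,878.10

Partner: 63.3 × $715 = $45,259.50
Senior counsel: 63.3 × $510 = $32,283.00
Associate: 64.3 × $365 = $23,469.50
Paralegal: 72.2 × $130 = $9,386.00
Subtotal: $110,398.00
Less 5% discount: −$5,519.90
Total: $110,398.00 − $5,519.90 = $104,878.10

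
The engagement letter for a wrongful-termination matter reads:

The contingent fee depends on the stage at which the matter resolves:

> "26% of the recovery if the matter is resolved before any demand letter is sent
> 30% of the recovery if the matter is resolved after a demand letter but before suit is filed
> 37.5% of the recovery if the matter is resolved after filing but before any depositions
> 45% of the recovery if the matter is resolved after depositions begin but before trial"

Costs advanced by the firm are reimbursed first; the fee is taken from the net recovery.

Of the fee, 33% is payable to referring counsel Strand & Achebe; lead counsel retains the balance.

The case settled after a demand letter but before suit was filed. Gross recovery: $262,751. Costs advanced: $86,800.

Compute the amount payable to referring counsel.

$17,419.15

Fee base (net of costs): $262,751 − $86,800 = $175,951
The matter settled after a demand letter but before suit was filed, so the 30% rate applies.
$175,951 × 30% = $52,785.30
Referral share: 33% of $52,785.30 = $17,419.15; lead counsel retains $52,785.30 − $17,419.15 = $35,366.15.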